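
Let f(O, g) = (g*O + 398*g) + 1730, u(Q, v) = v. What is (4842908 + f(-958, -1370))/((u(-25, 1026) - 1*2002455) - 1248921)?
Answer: -2805919/1625175 ≈ -1.7265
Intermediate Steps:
f(O, g) = 1730 + 398*g + O*g (f(O, g) = (O*g + 398*g) + 1730 = (398*g + O*g) + 1730 = 1730 + 398*g + O*g)
(4842908 + f(-958, -1370))/((u(-25, 1026) - 1*2002455) - 1248921) = (4842908 + (1730 + 398*(-1370) - 958*(-1370)))/((1026 - 1*2002455) - 1248921) = (4842908 + (1730 - 545260 + 1312460))/((1026 - 2002455) - 1248921) = (4842908 + 768930)/(-2001429 - 1248921) = 5611838/(-3250350) = 5611838*(-1/3250350) = -2805919/1625175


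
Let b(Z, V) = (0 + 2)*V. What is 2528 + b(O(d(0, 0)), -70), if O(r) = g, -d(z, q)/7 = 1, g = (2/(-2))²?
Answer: 2388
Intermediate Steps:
g = 1 (g = (2*(-½))² = (-1)² = 1)
d(z, q) = -7 (d(z, q) = -7*1 = -7)
O(r) = 1
b(Z, V) = 2*V
2528 + b(O(d(0, 0)), -70) = 2528 + 2*(-70) = 2528 - 140 = 2388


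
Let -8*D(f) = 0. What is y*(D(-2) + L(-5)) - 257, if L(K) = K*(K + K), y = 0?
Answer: -257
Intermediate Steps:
D(f) = 0 (D(f) = -⅛*0 = 0)
L(K) = 2*K² (L(K) = K*(2*K) = 2*K²)
y*(D(-2) + L(-5)) - 257 = 0*(0 + 2*(-5)²) - 257 = 0*(0 + 2*25) - 257 = 0*(0 + 50) - 257 = 0*50 - 257 = 0 - 257 = -257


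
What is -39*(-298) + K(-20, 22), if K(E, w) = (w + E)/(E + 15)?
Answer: 58108/5 ≈ 11622.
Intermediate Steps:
K(E, w) = (E + w)/(15 + E)
-39*(-298) + K(-20, 22) = -39*(-298) + (-20 + 22)/(15 - 20) = 11622 + 2/(-5) = 11622 - ⅕*2 = 11622 - ⅖ = 58108/5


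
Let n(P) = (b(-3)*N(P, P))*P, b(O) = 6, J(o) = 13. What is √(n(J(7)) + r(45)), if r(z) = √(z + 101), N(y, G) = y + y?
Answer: √(2028 + √146) ≈ 45.167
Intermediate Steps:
N(y, G) = 2*y
n(P) = 12*P² (n(P) = (6*(2*P))*P = (12*P)*P = 12*P²)
r(z) = √(101 + z)
√(n(J(7)) + r(45)) = √(12*13² + √(101 + 45)) = √(12*169 + √146) = √(2028 + √146)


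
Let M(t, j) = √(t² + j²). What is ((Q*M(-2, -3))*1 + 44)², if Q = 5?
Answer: 2261 + 440*√13 ≈ 3847.4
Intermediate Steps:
M(t, j) = √(j² + t²)
((Q*M(-2, -3))*1 + 44)² = ((5*√((-3)² + (-2)²))*1 + 44)² = ((5*√(9 + 4))*1 + 44)² = ((5*√13)*1 + 44)² = (5*√13 + 44)² = (44 + 5*√13)²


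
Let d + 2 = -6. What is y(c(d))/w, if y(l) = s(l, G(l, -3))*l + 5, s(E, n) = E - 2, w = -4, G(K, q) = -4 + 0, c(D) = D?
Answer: -85/4 ≈ -21.250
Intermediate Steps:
d = -8 (d = -2 - 6 = -8)
G(K, q) = -4
s(E, n) = -2 + E
y(l) = 5 + l*(-2 + l) (y(l) = (-2 + l)*l + 5 = l*(-2 + l) + 5 = 5 + l*(-2 + l))
y(c(d))/w = (5 - 8*(-2 - 8))/(-4) = (5 - 8*(-10))*(-1/4) = (5 + 80)*(-1/4) = 85*(-1/4) = -85/4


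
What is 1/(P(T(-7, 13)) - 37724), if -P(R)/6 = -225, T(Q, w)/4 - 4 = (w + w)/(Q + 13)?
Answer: -1/36374 ≈ -2.7492e-5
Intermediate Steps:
T(Q, w) = 16 + 8*w/(13 + Q) (T(Q, w) = 16 + 4*((w + w)/(Q + 13)) = 16 + 4*((2*w)/(13 + Q)) = 16 + 4*(2*w/(13 + Q)) = 16 + 8*w/(13 + Q))
P(R) = 1350 (P(R) = -6*(-225) = 1350)
1/(P(T(-7, 13)) - 37724) = 1/(1350 - 37724) = 1/(-36374) = -1/36374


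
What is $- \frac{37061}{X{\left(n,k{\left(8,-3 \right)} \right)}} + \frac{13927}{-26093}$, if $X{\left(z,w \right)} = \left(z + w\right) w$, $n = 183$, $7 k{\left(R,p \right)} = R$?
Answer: $- \frac{47528216201}{269071016} \approx -176.64$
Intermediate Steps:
$k{\left(R,p \right)} = \frac{R}{7}$
$X{\left(z,w \right)} = w \left(w + z\right)$ ($X{\left(z,w \right)} = \left(w + z\right) w = w \left(w + z\right)$)
$- \frac{37061}{X{\left(n,k{\left(8,-3 \right)} \right)}} + \frac{13927}{-26093} = - \frac{37061}{\frac{1}{7} \cdot 8 \left(\frac{1}{7} \cdot 8 + 183\right)} + \frac{13927}{-26093} = - \frac{37061}{\frac{8}{7} \left(\frac{8}{7} + 183\right)} + 13927 \left(- \frac{1}{26093}\right) = - \frac{37061}{\frac{8}{7} \cdot \frac{1289}{7}} - \frac{13927}{26093} = - \frac{37061}{\frac{10312}{49}} - \frac{13927}{26093} = \left(-37061\right) \frac{49}{10312} - \frac{13927}{26093} = - \frac{1815989}{10312} - \frac{13927}{26093} = - \frac{47528216201}{269071016}$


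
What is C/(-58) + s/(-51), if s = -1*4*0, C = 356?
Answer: -178/29 ≈ -6.1379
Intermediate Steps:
s = 0 (s = -4*0 = 0)
C/(-58) + s/(-51) = 356/(-58) + 0/(-51) = 356*(-1/58) + 0*(-1/51) = -178/29 + 0 = -178/29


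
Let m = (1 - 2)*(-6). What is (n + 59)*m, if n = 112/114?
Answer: 6838/19 ≈ 359.89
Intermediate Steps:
m = 6 (m = -1*(-6) = 6)
n = 56/57 (n = 112*(1/114) = 56/57 ≈ 0.98246)
(n + 59)*m = (56/57 + 59)*6 = (3419/57)*6 = 6838/19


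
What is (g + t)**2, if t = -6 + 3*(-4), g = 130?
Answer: 12544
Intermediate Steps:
t = -18 (t = -6 - 12 = -18)
(g + t)**2 = (130 - 18)**2 = 112**2 = 12544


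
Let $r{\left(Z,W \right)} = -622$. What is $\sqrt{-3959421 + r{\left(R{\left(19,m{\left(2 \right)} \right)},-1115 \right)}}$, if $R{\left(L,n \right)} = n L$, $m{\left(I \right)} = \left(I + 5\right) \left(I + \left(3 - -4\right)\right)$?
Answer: $i \sqrt{3960043} \approx 1990.0 i$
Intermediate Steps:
$m{\left(I \right)} = \left(5 + I\right) \left(7 + I\right)$ ($m{\left(I \right)} = \left(5 + I\right) \left(I + \left(3 + 4\right)\right) = \left(5 + I\right) \left(I + 7\right) = \left(5 + I\right) \left(7 + I\right)$)
$R{\left(L,n \right)} = L n$
$\sqrt{-3959421 + r{\left(R{\left(19,m{\left(2 \right)} \right)},-1115 \right)}} = \sqrt{-3959421 - 622} = \sqrt{-3960043} = i \sqrt{3960043}$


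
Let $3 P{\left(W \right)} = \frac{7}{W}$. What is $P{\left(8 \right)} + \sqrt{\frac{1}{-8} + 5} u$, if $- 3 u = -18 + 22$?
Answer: $\frac{7}{24} - \frac{\sqrt{78}}{3} \approx -2.6523$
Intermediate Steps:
$P{\left(W \right)} = \frac{7}{3 W}$ ($P{\left(W \right)} = \frac{7 \frac{1}{W}}{3} = \frac{7}{3 W}$)
$u = - \frac{4}{3}$ ($u = - \frac{-18 + 22}{3} = \left(- \frac{1}{3}\right) 4 = - \frac{4}{3} \approx -1.3333$)
$P{\left(8 \right)} + \sqrt{\frac{1}{-8} + 5} u = \frac{7}{3 \cdot 8} + \sqrt{\frac{1}{-8} + 5} \left(- \frac{4}{3}\right) = \frac{7}{3} \cdot \frac{1}{8} + \sqrt{- \frac{1}{8} + 5} \left(- \frac{4}{3}\right) = \frac{7}{24} + \sqrt{\frac{39}{8}} \left(- \frac{4}{3}\right) = \frac{7}{24} + \frac{\sqrt{78}}{4} \left(- \frac{4}{3}\right) = \frac{7}{24} - \frac{\sqrt{78}}{3}$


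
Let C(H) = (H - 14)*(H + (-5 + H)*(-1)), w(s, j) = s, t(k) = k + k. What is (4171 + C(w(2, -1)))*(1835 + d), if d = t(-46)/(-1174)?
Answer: 4428332201/587 ≈ 7.5440e+6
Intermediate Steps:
t(k) = 2*k
d = 46/587 (d = (2*(-46))/(-1174) = -92*(-1/1174) = 46/587 ≈ 0.078365)
C(H) = -70 + 5*H (C(H) = (-14 + H)*(H + (5 - H)) = (-14 + H)*5 = -70 + 5*H)
(4171 + C(w(2, -1)))*(1835 + d) = (4171 + (-70 + 5*2))*(1835 + 46/587) = (4171 + (-70 + 10))*(1077191/587) = (4171 - 60)*(1077191/587) = 4111*(1077191/587) = 4428332201/587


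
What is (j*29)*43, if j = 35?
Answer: 43645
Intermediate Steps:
(j*29)*43 = (35*29)*43 = 1015*43 = 43645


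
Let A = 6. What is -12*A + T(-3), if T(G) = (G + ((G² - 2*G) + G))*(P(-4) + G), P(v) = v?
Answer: -135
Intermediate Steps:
T(G) = G²*(-4 + G) (T(G) = (G + ((G² - 2*G) + G))*(-4 + G) = (G + (G² - G))*(-4 + G) = G²*(-4 + G))
-12*A + T(-3) = -12*6 + (-3)²*(-4 - 3) = -72 + 9*(-7) = -72 - 63 = -135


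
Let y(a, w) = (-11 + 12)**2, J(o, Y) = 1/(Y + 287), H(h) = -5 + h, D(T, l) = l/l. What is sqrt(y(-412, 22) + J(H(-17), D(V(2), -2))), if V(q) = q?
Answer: 17*sqrt(2)/24 ≈ 1.0017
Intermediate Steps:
D(T, l) = 1
J(o, Y) = 1/(287 + Y)
y(a, w) = 1 (y(a, w) = 1**2 = 1)
sqrt(y(-412, 22) + J(H(-17), D(V(2), -2))) = sqrt(1 + 1/(287 + 1)) = sqrt(1 + 1/288) = sqrt(289/288) = 17*sqrt(2)/24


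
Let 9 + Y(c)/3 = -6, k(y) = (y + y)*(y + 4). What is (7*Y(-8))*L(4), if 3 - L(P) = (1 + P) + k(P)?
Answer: 20790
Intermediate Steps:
k(y) = 2*y*(4 + y) (k(y) = (2*y)*(4 + y) = 2*y*(4 + y))
Y(c) = -45 (Y(c) = -27 + 3*(-6) = -27 - 18 = -45)
L(P) = 2 - P - 2*P*(4 + P) (L(P) = 3 - ((1 + P) + 2*P*(4 + P)) = 3 - (1 + P + 2*P*(4 + P)) = 3 + (-1 - P - 2*P*(4 + P)) = 2 - P - 2*P*(4 + P))
(7*Y(-8))*L(4) = (7*(-45))*(2 - 1*4 - 2*4*(4 + 4)) = -315*(2 - 4 - 2*4*8) = -315*(2 - 4 - 64) = -315*(-66) = 20790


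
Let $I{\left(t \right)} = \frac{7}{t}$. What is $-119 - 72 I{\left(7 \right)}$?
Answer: $-191$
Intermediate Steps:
$-119 - 72 I{\left(7 \right)} = -119 - 72 \cdot \frac{7}{7} = -119 - 72 \cdot 7 \cdot \frac{1}{7} = -119 - 72 = -191$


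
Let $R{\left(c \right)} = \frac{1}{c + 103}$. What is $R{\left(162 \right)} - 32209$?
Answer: $- \frac{8535384}{265} \approx -32209.0$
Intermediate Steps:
$R{\left(c \right)} = \frac{1}{103 + c}$
$R{\left(162 \right)} - 32209 = \frac{1}{103 + 162} - 32209 = \frac{1}{265} - 32209 = - \frac{8535384}{265}$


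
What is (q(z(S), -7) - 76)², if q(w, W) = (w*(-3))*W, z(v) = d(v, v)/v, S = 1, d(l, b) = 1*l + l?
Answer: 1156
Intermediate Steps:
d(l, b) = 2*l (d(l, b) = l + l = 2*l)
z(v) = 2 (z(v) = (2*v)/v = 2)
q(w, W) = -3*W*w (q(w, W) = (-3*w)*W = -3*W*w)
(q(z(S), -7) - 76)² = (-3*(-7)*2 - 76)² = (42 - 76)² = (-34)² = 1156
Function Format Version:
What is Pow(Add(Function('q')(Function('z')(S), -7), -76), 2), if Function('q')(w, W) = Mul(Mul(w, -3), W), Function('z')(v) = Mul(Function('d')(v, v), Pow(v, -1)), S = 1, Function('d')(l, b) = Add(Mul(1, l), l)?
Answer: 1156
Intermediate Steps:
Function('d')(l, b) = Mul(2, l) (Function('d')(l, b) = Add(l, l) = Mul(2, l))
Function('z')(v) = 2 (Function('z')(v) = Mul(Mul(2, v), Pow(v, -1)) = 2)
Function('q')(w, W) = Mul(-3, W, w) (Function('q')(w, W) = Mul(Mul(-3, w), W) = Mul(-3, W, w))
Pow(Add(Function('q')(Function('z')(S), -7), -76), 2) = Pow(Add(Mul(-3, -7, 2), -76), 2) = Pow(Add(42, -76), 2) = Pow(-34, 2) = 1156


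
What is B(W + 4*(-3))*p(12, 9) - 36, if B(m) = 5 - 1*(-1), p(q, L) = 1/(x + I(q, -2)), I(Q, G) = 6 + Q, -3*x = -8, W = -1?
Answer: -1107/31 ≈ -35.710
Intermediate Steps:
x = 8/3 (x = -⅓*(-8) = 8/3 ≈ 2.6667)
p(q, L) = 1/(26/3 + q) (p(q, L) = 1/(8/3 + (6 + q)) = 1/(26/3 + q))
B(m) = 6 (B(m) = 5 + 1 = 6)
B(W + 4*(-3))*p(12, 9) - 36 = 6*(3/(26 + 3*12)) - 36 = 6*(3/(26 + 36)) - 36 = 6*(3/62) - 36 = 9/31 - 36 = -1107/31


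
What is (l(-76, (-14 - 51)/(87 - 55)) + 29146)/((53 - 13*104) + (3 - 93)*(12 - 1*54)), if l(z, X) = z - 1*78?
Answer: 9664/827 ≈ 11.686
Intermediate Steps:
l(z, X) = -78 + z (l(z, X) = z - 78 = -78 + z)
(l(-76, (-14 - 51)/(87 - 55)) + 29146)/((53 - 13*104) + (3 - 93)*(12 - 1*54)) = ((-78 - 76) + 29146)/((53 - 13*104) + (3 - 93)*(12 - 1*54)) = (-154 + 29146)/((53 - 1352) - 90*(12 - 54)) = 28992/(-1299 - 90*(-42)) = 28992/(-1299 + 3780) = 28992/2481 = 28992*(1/2481) = 9664/827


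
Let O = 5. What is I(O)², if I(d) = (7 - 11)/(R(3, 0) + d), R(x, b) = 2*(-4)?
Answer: 16/9 ≈ 1.7778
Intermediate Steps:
R(x, b) = -8
I(d) = -4/(-8 + d) (I(d) = (7 - 11)/(-8 + d) = -4/(-8 + d))
I(O)² = (-4/(-8 + 5))² = (-4/(-3))² = (-4*(-⅓))² = (4/3)² = 16/9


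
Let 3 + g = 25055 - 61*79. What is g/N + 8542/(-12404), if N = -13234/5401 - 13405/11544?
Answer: -7824848166760475/1396527293602 ≈ -5603.1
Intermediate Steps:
g = 20233 (g = -3 + (25055 - 61*79) = -3 + (25055 - 1*4819) = -3 + (25055 - 4819) = -3 + 20236 = 20233)
N = -225173701/62349144 (N = -13234*1/5401 - 13405*1/11544 = -13234/5401 - 13405/11544 = -225173701/62349144 ≈ -3.6115)
g/N + 8542/(-12404) = 20233/(-225173701/62349144) + 8542/(-12404) = 20233*(-62349144/225173701) + 8542*(-1/12404) = -1261510230552/225173701 - 4271/6202 = -7824848166760475/1396527293602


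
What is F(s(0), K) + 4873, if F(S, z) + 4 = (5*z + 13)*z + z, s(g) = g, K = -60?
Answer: 22029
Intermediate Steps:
F(S, z) = -4 + z + z*(13 + 5*z) (F(S, z) = -4 + ((5*z + 13)*z + z) = -4 + ((13 + 5*z)*z + z) = -4 + (z*(13 + 5*z) + z) = -4 + (z + z*(13 + 5*z)) = -4 + z + z*(13 + 5*z))
F(s(0), K) + 4873 = (-4 + 5*(-60)² + 14*(-60)) + 4873 = (-4 + 5*3600 - 840) + 4873 = (-4 + 18000 - 840) + 4873 = 17156 + 4873 = 22029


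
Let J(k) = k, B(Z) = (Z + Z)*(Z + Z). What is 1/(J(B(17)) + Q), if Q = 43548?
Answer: 1/44704 ≈ 2.2369e-5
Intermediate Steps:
B(Z) = 4*Z**2 (B(Z) = (2*Z)*(2*Z) = 4*Z**2)
1/(J(B(17)) + Q) = 1/(4*17**2 + 43548) = 1/(4*289 + 43548) = 1/(1156 + 43548) = 1/44704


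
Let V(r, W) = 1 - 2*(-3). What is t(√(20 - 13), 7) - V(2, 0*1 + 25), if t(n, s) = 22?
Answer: 15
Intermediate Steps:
V(r, W) = 7 (V(r, W) = 1 + 6 = 7)
t(√(20 - 13), 7) - V(2, 0*1 + 25) = 22 - 1*7 = 22 - 7 = 15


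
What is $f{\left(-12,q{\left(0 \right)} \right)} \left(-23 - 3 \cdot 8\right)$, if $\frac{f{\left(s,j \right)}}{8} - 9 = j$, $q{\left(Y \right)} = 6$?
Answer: $-5640$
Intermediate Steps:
$f{\left(s,j \right)} = 72 + 8 j$
$f{\left(-12,q{\left(0 \right)} \right)} \left(-23 - 3 \cdot 8\right) = \left(72 + 8 \cdot 6\right) \left(-23 - 3 \cdot 8\right) = \left(72 + 48\right) \left(-23 - 24\right) = 120 \left(-23 - 24\right) = 120 \left(-47\right) = -5640$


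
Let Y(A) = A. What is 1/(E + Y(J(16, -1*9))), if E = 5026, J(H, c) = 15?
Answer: 1/5041 ≈ 0.00019837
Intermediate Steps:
1/(E + Y(J(16, -1*9))) = 1/(5026 + 15) = 1/5041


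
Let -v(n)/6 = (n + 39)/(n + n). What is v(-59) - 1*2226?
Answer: -131394/59 ≈ -2227.0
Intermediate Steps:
v(n) = -3*(39 + n)/n (v(n) = -6*(n + 39)/(n + n) = -6*(39 + n)/(2*n) = -6*(39 + n)*1/(2*n) = -3*(39 + n)/n)
v(-59) - 1*2226 = (-3 - 117/(-59)) - 1*2226 = (-3 - 117*(-1/59)) - 2226 = (-3 + 117/59) - 2226 = -60/59 - 2226 = -131394/59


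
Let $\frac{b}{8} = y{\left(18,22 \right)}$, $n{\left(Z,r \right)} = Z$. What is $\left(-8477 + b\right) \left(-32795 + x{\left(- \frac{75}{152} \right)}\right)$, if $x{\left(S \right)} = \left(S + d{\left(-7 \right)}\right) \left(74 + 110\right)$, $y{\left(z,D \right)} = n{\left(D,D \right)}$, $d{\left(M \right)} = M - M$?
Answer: $\frac{5186713830}{19} \approx 2.7299 \cdot 10^{8}$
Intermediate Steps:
$d{\left(M \right)} = 0$
$y{\left(z,D \right)} = D$
$b = 176$ ($b = 8 \cdot 22 = 176$)
$x{\left(S \right)} = 184 S$ ($x{\left(S \right)} = \left(S + 0\right) \left(74 + 110\right) = S 184 = 184 S$)
$\left(-8477 + b\right) \left(-32795 + x{\left(- \frac{75}{152} \right)}\right) = \left(-8477 + 176\right) \left(-32795 + 184 \left(- \frac{75}{152}\right)\right) = - 8301 \left(-32795 + 184 \left(\left(-75\right) \frac{1}{152}\right)\right) = - 8301 \left(-32795 + 184 \left(- \frac{75}{152}\right)\right) = - 8301 \left(-32795 - \frac{1725}{19}\right) = \left(-8301\right) \left(- \frac{624830}{19}\right) = \frac{5186713830}{19}$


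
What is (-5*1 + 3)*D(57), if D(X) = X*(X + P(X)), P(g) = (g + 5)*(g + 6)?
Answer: -451782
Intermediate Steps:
P(g) = (5 + g)*(6 + g)
D(X) = X*(30 + X² + 12*X) (D(X) = X*(X + (30 + X² + 11*X)) = X*(30 + X² + 12*X))
(-5*1 + 3)*D(57) = (-5*1 + 3)*(57*(30 + 57² + 12*57)) = (-5 + 3)*(57*(30 + 3249 + 684)) = -114*3963 = -2*225891 = -451782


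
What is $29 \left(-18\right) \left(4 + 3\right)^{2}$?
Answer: $-25578$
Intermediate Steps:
$29 \left(-18\right) \left(4 + 3\right)^{2} = - 522 \cdot 7^{2} = \left(-522\right) 49 = -25578$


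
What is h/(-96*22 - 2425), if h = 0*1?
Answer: 0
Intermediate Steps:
h = 0
h/(-96*22 - 2425) = 0/(-96*22 - 2425) = 0/(-2112 - 2425) = 0/(-4537) = 0*(-1/4537) = 0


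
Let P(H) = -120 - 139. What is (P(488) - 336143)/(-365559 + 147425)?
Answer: 168201/109067 ≈ 1.5422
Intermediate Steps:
P(H) = -259
(P(488) - 336143)/(-365559 + 147425) = (-259 - 336143)/(-365559 + 147425) = -336402/(-218134) = -336402*(-1/218134) = 168201/109067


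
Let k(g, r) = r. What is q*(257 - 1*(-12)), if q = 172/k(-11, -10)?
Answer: -23134/5 ≈ -4626.8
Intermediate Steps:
q = -86/5 (q = 172/(-10) = 172*(-⅒) = -86/5 ≈ -17.200)
q*(257 - 1*(-12)) = -86*(257 - 1*(-12))/5 = -86*(257 + 12)/5 = -86/5*269 = -23134/5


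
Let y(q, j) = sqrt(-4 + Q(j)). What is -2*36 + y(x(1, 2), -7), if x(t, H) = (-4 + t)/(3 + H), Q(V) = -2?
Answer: -72 + I*sqrt(6) ≈ -72.0 + 2.4495*I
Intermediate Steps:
x(t, H) = (-4 + t)/(3 + H)
y(q, j) = I*sqrt(6) (y(q, j) = sqrt(-4 - 2) = sqrt(-6) = I*sqrt(6))
-2*36 + y(x(1, 2), -7) = -2*36 + I*sqrt(6) = -72 + I*sqrt(6)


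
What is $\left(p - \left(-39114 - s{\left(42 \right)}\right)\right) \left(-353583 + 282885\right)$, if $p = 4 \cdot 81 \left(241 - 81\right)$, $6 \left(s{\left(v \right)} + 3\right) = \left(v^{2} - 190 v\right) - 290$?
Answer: $-6353393600$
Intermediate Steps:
$s{\left(v \right)} = - \frac{154}{3} - \frac{95 v}{3} + \frac{v^{2}}{6}$ ($s{\left(v \right)} = -3 + \frac{\left(v^{2} - 190 v\right) - 290}{6} = -3 + \frac{-290 + v^{2} - 190 v}{6} = -3 - \left(\frac{145}{3} - \frac{v^{2}}{6} + \frac{95 v}{3}\right) = - \frac{154}{3} - \frac{95 v}{3} + \frac{v^{2}}{6}$)
$p = 51840$ ($p = 324 \cdot 160 = 51840$)
$\left(p - \left(-39114 - s{\left(42 \right)}\right)\right) \left(-353583 + 282885\right) = \left(51840 + \left(\left(\left(- \frac{154}{3} - 1330 + \frac{42^{2}}{6}\right) + 144881\right) - 105767\right)\right) \left(-353583 + 282885\right) = \left(51840 + \left(\left(\left(- \frac{154}{3} - 1330 + \frac{1}{6} \cdot 1764\right) + 144881\right) - 105767\right)\right) \left(-70698\right) = \left(51840 + \left(\left(\left(- \frac{154}{3} - 1330 + 294\right) + 144881\right) - 105767\right)\right) \left(-70698\right) = \left(51840 + \left(\left(- \frac{3262}{3} + 144881\right) - 105767\right)\right) \left(-70698\right) = \left(51840 + \left(\frac{431381}{3} - 105767\right)\right) \left(-70698\right) = \left(51840 + \frac{114080}{3}\right) \left(-70698\right) = \frac{269600}{3} \left(-70698\right) = -6353393600$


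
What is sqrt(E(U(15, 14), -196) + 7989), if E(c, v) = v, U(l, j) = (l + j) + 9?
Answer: sqrt(7793) ≈ 88.278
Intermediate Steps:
U(l, j) = 9 + j + l (U(l, j) = (j + l) + 9 = 9 + j + l)
sqrt(E(U(15, 14), -196) + 7989) = sqrt(-196 + 7989) = sqrt(7793)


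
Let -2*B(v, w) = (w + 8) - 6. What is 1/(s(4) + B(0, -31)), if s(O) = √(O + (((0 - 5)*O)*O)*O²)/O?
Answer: 1/20 - I*√319/580 ≈ 0.05 - 0.030794*I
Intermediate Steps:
B(v, w) = -1 - w/2 (B(v, w) = -((w + 8) - 6)/2 = -((8 + w) - 6)/2 = -(2 + w)/2 = -1 - w/2)
s(O) = √(O - 5*O⁴)/O (s(O) = √(O + ((-5*O)*O)*O²)/O = √(O + (-5*O²)*O²)/O = √(O - 5*O⁴)/O)
1/(s(4) + B(0, -31)) = 1/(√(4 - 5*4⁴)/4 + (-1 - ½*(-31))) = 1/(√(4 - 5*256)/4 + (-1 + 31/2)) = 1/(√(4 - 1280)/4 + 29/2) = 1/(√(-1276)/4 + 29/2) = 1/((2*I*√319)/4 + 29/2) = 1/(I*√319/2 + 29/2) = 1/(29/2 + I*√319/2)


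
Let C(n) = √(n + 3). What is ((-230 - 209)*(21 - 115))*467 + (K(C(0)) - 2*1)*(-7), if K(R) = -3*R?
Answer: 19271236 + 21*√3 ≈ 1.9271e+7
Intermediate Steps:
C(n) = √(3 + n)
((-230 - 209)*(21 - 115))*467 + (K(C(0)) - 2*1)*(-7) = ((-230 - 209)*(21 - 115))*467 + (-3*√(3 + 0) - 2*1)*(-7) = -439*(-94)*467 + (-3*√3 - 2)*(-7) = 41266*467 + (-2 - 3*√3)*(-7) = 19271222 + (14 + 21*√3) = 19271236 + 21*√3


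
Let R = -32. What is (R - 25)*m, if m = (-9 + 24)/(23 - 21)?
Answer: -855/2 ≈ -427.50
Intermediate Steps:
m = 15/2 ≈ 7.5000
(R - 25)*m = (-32 - 25)*(15/2) = -57*15/2 = -855/2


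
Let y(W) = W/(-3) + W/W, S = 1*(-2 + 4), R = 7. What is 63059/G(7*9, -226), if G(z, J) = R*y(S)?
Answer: 189177/7 ≈ 27025.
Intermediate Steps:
S = 2 (S = 1*2 = 2)
y(W) = 1 - W/3 (y(W) = W*(-1/3) + 1 = -W/3 + 1 = 1 - W/3)
G(z, J) = 7/3 (G(z, J) = 7*(1 - 1/3*2) = 7*(1 - 2/3) = 7*(1/3) = 7/3)
63059/G(7*9, -226) = 63059/(7/3) = 63059*(3/7) = 189177/7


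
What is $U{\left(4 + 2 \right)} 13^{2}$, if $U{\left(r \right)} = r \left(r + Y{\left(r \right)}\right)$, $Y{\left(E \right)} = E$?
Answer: $12168$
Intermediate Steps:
$U{\left(r \right)} = 2 r^{2}$ ($U{\left(r \right)} = r \left(r + r\right) = r 2 r = 2 r^{2}$)
$U{\left(4 + 2 \right)} 13^{2} = 2 \left(4 + 2\right)^{2} \cdot 13^{2} = 2 \cdot 6^{2} \cdot 169 = 2 \cdot 36 \cdot 169 = 72 \cdot 169 = 12168$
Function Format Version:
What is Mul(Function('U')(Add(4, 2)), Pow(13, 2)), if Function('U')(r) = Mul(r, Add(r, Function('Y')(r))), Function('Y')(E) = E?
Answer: 12168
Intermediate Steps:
Function('U')(r) = Mul(2, Pow(r, 2)) (Function('U')(r) = Mul(r, Add(r, r)) = Mul(r, Mul(2, r)) = Mul(2, Pow(r, 2)))
Mul(Function('U')(Add(4, 2)), Pow(13, 2)) = Mul(Mul(2, Pow(Add(4, 2), 2)), Pow(13, 2)) = Mul(Mul(2, Pow(6, 2)), 169) = Mul(Mul(2, 36), 169) = Mul(72, 169) = 12168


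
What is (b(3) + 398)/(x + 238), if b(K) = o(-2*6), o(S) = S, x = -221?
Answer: 386/17 ≈ 22.706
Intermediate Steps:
b(K) = -12 (b(K) = -2*6 = -12)
(b(3) + 398)/(x + 238) = (-12 + 398)/(-221 + 238) = 386/17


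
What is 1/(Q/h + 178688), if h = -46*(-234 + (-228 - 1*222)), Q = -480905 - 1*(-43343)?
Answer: 1748/312322315 ≈ 5.5968e-6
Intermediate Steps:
Q = -437562 (Q = -480905 + 43343 = -437562)
h = 31464 (h = -46*(-234 + (-228 - 222)) = -46*(-234 - 450) = -46*(-684) = 31464)
1/(Q/h + 178688) = 1/(-437562/31464 + 178688) = 1/(-437562*1/31464 + 178688) = 1/(-24309/1748 + 178688) = 1/(312322315/1748) = 1748/312322315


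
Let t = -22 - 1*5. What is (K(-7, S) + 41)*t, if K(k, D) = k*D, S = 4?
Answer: -351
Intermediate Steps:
t = -27 (t = -22 - 5 = -27)
K(k, D) = D*k
(K(-7, S) + 41)*t = (4*(-7) + 41)*(-27) = (-28 + 41)*(-27) = 13*(-27) = -351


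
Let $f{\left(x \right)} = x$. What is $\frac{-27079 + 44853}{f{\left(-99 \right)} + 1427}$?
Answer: $\frac{8887}{664} \approx 13.384$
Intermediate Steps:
$\frac{-27079 + 44853}{f{\left(-99 \right)} + 1427} = \frac{-27079 + 44853}{-99 + 1427} = \frac{17774}{1328} = 17774 \cdot \frac{1}{1328} = \frac{8887}{664}$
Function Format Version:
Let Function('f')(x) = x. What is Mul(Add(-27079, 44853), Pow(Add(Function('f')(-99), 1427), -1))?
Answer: Rational(8887, 664) ≈ 13.384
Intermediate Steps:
Mul(Add(-27079, 44853), Pow(Add(Function('f')(-99), 1427), -1)) = Mul(Add(-27079, 44853), Pow(Add(-99, 1427), -1)) = Mul(17774, Pow(1328, -1)) = Mul(17774, Rational(1, 1328)) = Rational(8887, 664)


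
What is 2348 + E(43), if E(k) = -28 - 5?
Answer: 2315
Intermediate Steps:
E(k) = -33
2348 + E(43) = 2348 - 33 = 2315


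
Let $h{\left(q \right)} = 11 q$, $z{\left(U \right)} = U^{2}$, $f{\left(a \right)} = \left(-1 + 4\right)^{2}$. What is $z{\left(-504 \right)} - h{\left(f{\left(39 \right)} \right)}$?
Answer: $253917$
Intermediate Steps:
$f{\left(a \right)} = 9$ ($f{\left(a \right)} = 3^{2} = 9$)
$z{\left(-504 \right)} - h{\left(f{\left(39 \right)} \right)} = \left(-504\right)^{2} - 11 \cdot 9 = 254016 - 99 = 253917$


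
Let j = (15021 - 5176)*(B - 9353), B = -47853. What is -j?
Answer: 563193070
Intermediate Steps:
j = -563193070 (j = (15021 - 5176)*(-47853 - 9353) = 9845*(-57206) = -563193070)
-j = -1*(-563193070) = 563193070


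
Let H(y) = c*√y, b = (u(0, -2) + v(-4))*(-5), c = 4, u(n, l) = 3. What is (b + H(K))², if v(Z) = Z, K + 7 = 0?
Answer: -87 + 40*I*√7 ≈ -87.0 + 105.83*I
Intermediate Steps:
K = -7 (K = -7 + 0 = -7)
b = 5 (b = (3 - 4)*(-5) = -1*(-5) = 5)
H(y) = 4*√y
(b + H(K))² = (5 + 4*√(-7))² = (5 + 4*(I*√7))² = (5 + 4*I*√7)²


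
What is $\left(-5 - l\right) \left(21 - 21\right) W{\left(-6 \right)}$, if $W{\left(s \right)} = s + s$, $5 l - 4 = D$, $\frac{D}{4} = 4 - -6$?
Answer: $0$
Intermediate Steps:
$D = 40$ ($D = 4 \left(4 - -6\right) = 4 \left(4 + 6\right) = 4 \cdot 10 = 40$)
$l = \frac{44}{5}$ ($l = \frac{4}{5} + \frac{1}{5} \cdot 40 = \frac{4}{5} + 8 = \frac{44}{5} \approx 8.8$)
$W{\left(s \right)} = 2 s$
$\left(-5 - l\right) \left(21 - 21\right) W{\left(-6 \right)} = \left(-5 - \frac{44}{5}\right) \left(21 - 21\right) 2 \left(-6\right) = \left(-5 - \frac{44}{5}\right) 0 \left(-12\right) = \left(- \frac{69}{5}\right) 0 \left(-12\right) = 0 \left(-12\right) = 0$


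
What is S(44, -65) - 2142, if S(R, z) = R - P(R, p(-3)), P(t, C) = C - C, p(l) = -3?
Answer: -2098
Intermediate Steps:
P(t, C) = 0
S(R, z) = R (S(R, z) = R - 1*0 = R + 0 = R)
S(44, -65) - 2142 = 44 - 2142 = -2098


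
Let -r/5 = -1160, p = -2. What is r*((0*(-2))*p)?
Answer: 0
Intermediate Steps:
r = 5800 (r = -5*(-1160) = 5800)
r*((0*(-2))*p) = 5800*((0*(-2))*(-2)) = 5800*(0*(-2)) = 5800*0 = 0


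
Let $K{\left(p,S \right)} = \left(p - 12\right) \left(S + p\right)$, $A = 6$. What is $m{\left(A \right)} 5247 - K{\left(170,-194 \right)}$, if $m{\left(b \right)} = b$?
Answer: $35274$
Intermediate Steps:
$K{\left(p,S \right)} = \left(-12 + p\right) \left(S + p\right)$
$m{\left(A \right)} 5247 - K{\left(170,-194 \right)} = 6 \cdot 5247 - \left(170^{2} - -2328 - 2040 - 32980\right) = 31482 - \left(28900 + 2328 - 2040 - 32980\right) = 31482 - -3792 = 31482 + 3792 = 35274$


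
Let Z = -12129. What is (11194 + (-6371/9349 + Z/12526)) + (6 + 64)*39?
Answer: 1630384815209/117105574 ≈ 13922.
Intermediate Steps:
(11194 + (-6371/9349 + Z/12526)) + (6 + 64)*39 = (11194 + (-6371/9349 - 12129/12526)) + (6 + 64)*39 = (11194 + (-6371*1/9349 - 12129*1/12526)) + 70*39 = (11194 + (-6371/9349 - 12129/12526)) + 2730 = (11194 - 193197167/117105574) + 2730 = 1310686598189/117105574 + 2730 = 1630384815209/117105574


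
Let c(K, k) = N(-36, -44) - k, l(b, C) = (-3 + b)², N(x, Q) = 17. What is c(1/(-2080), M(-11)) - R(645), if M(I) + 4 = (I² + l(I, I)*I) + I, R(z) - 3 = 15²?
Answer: 1839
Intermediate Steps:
R(z) = 228 (R(z) = 3 + 15² = 3 + 225 = 228)
M(I) = -4 + I + I² + I*(-3 + I)² (M(I) = -4 + ((I² + (-3 + I)²*I) + I) = -4 + ((I² + I*(-3 + I)²) + I) = -4 + (I + I² + I*(-3 + I)²) = -4 + I + I² + I*(-3 + I)²)
c(K, k) = 17 - k
c(1/(-2080), M(-11)) - R(645) = (17 - (-4 - 11 + (-11)² - 11*(-3 - 11)²)) - 1*228 = (17 - (-4 - 11 + 121 - 11*(-14)²)) - 228 = (17 - (-4 - 11 + 121 - 11*196)) - 228 = (17 - (-4 - 11 + 121 - 2156)) - 228 = (17 - 1*(-2050)) - 228 = (17 + 2050) - 228 = 2067 - 228 = 1839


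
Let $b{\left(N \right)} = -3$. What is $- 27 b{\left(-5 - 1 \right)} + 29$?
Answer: $110$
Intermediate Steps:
$- 27 b{\left(-5 - 1 \right)} + 29 = \left(-27\right) \left(-3\right) + 29 = 81 + 29 = 110$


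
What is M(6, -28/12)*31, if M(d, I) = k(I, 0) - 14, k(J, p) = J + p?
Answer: -1519/3 ≈ -506.33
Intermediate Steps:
M(d, I) = -14 + I (M(d, I) = (I + 0) - 14 = I - 14 = -14 + I)
M(6, -28/12)*31 = (-14 - 28/12)*31 = (-14 - 28*1/12)*31 = (-14 - 7/3)*31 = -49/3*31 = -1519/3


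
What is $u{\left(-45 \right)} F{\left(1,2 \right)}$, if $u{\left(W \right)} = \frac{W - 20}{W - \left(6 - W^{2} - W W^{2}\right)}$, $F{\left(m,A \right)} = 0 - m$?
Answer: $- \frac{65}{89151} \approx -0.0007291$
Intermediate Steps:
$F{\left(m,A \right)} = - m$
$u{\left(W \right)} = \frac{-20 + W}{-6 + W + W^{2} + W^{3}}$ ($u{\left(W \right)} = \frac{-20 + W}{W - \left(6 - W^{2} - W^{3}\right)} = \frac{-20 + W}{W + \left(-6 + W^{2} + W^{3}\right)} = \frac{-20 + W}{-6 + W + W^{2} + W^{3}}$)
$u{\left(-45 \right)} F{\left(1,2 \right)} = \frac{-20 - 45}{-6 - 45 + \left(-45\right)^{2} + \left(-45\right)^{3}} \left(\left(-1\right) 1\right) = \frac{1}{-6 - 45 + 2025 - 91125} \left(-65\right) \left(-1\right) = \frac{1}{-89151} \left(-65\right) \left(-1\right) = \left(- \frac{1}{89151}\right) \left(-65\right) \left(-1\right) = \frac{65}{89151} \left(-1\right) = - \frac{65}{89151}$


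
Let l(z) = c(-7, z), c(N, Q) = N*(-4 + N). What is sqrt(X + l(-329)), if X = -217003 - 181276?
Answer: I*sqrt(398202) ≈ 631.03*I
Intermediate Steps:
l(z) = 77 (l(z) = -7*(-4 - 7) = -7*(-11) = 77)
X = -398279
sqrt(X + l(-329)) = sqrt(-398279 + 77) = sqrt(-398202) = I*sqrt(398202)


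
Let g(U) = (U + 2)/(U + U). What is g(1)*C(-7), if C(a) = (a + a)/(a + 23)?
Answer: -21/16 ≈ -1.3125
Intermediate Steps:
C(a) = 2*a/(23 + a) (C(a) = (2*a)/(23 + a) = 2*a/(23 + a))
g(U) = (2 + U)/(2*U) (g(U) = (2 + U)/((2*U)) = (2 + U)*(1/(2*U)) = (2 + U)/(2*U))
g(1)*C(-7) = ((½)*(2 + 1)/1)*(2*(-7)/(23 - 7)) = ((½)*1*3)*(2*(-7)/16) = 3*(2*(-7)*(1/16))/2 = (3/2)*(-7/8) = -21/16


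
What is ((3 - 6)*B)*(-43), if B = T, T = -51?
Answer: -6579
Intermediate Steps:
B = -51
((3 - 6)*B)*(-43) = ((3 - 6)*(-51))*(-43) = -3*(-51)*(-43) = 153*(-43) = -6579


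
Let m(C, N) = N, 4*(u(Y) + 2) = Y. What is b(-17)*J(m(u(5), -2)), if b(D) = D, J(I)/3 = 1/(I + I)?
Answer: 51/4 ≈ 12.750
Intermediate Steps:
u(Y) = -2 + Y/4
J(I) = 3/(2*I) (J(I) = 3/(I + I) = 3/((2*I)) = 3*(1/(2*I)) = 3/(2*I))
b(-17)*J(m(u(5), -2)) = -51/(2*(-2)) = -51*(-1)/(2*2) = -17*(-¾) = 51/4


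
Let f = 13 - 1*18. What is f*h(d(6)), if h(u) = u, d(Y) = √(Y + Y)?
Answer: -10*√3 ≈ -17.320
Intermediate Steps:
d(Y) = √2*√Y (d(Y) = √(2*Y) = √2*√Y)
f = -5 (f = 13 - 18 = -5)
f*h(d(6)) = -5*√2*√6 = -10*√3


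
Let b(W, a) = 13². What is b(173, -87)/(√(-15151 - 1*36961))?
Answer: -169*I*√3257/13028 ≈ -0.74032*I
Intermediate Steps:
b(W, a) = 169
b(173, -87)/(√(-15151 - 1*36961)) = 169/(√(-15151 - 1*36961)) = 169/(√(-15151 - 36961)) = 169/(√(-52112)) = 169/((4*I*√3257)) = 169*(-I*√3257/13028) = -169*I*√3257/13028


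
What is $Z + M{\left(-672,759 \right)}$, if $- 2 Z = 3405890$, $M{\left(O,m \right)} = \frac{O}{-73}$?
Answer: $- \frac{124314313}{73} \approx -1.7029 \cdot 10^{6}$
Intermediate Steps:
$M{\left(O,m \right)} = - \frac{O}{73}$ ($M{\left(O,m \right)} = O \left(- \frac{1}{73}\right) = - \frac{O}{73}$)
$Z = -1702945$ ($Z = \left(- \frac{1}{2}\right) 3405890 = -1702945$)
$Z + M{\left(-672,759 \right)} = -1702945 - - \frac{672}{73} = -1702945 + \frac{672}{73} = - \frac{124314313}{73}$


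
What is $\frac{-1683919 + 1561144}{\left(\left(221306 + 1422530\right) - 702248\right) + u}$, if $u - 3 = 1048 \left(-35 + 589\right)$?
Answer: $- \frac{122775}{1522183} \approx -0.080657$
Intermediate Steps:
$u = 580595$ ($u = 3 + 1048 \left(-35 + 589\right) = 3 + 1048 \cdot 554 = 3 + 580592 = 580595$)
$\frac{-1683919 + 1561144}{\left(\left(221306 + 1422530\right) - 702248\right) + u} = \frac{-1683919 + 1561144}{\left(\left(221306 + 1422530\right) - 702248\right) + 580595} = - \frac{122775}{\left(1643836 - 702248\right) + 580595} = - \frac{122775}{941588 + 580595} = - \frac{122775}{1522183}$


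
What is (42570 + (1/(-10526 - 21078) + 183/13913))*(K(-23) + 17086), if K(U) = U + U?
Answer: 79739998177163340/109926613 ≈ 7.2539e+8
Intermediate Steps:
K(U) = 2*U
(42570 + (1/(-10526 - 21078) + 183/13913))*(K(-23) + 17086) = (42570 + (1/(-10526 - 21078) + 183/13913))*(2*(-23) + 17086) = (42570 + (1/(-31604) + 183*(1/13913)))*(-46 + 17086) = (42570 + (-1/31604 + 183/13913))*17040 = (42570 + 5769619/439706452)*17040 = (18718309431259/439706452)*17040 = 79739998177163340/109926613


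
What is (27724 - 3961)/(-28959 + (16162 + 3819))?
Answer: -23763/8978 ≈ -2.6468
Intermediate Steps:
(27724 - 3961)/(-28959 + (16162 + 3819)) = 23763/(-28959 + 19981) = 23763/(-8978) = 23763*(-1/8978) = -23763/8978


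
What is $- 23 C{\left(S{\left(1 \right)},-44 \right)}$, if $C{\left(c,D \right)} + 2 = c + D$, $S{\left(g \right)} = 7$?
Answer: $897$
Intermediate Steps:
$C{\left(c,D \right)} = -2 + D + c$ ($C{\left(c,D \right)} = -2 + \left(c + D\right) = -2 + \left(D + c\right) = -2 + D + c$)
$- 23 C{\left(S{\left(1 \right)},-44 \right)} = - 23 \left(-2 - 44 + 7\right) = \left(-23\right) \left(-39\right) = 897$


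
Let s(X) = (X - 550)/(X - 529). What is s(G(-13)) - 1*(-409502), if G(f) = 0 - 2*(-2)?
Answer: 10237576/25 ≈ 4.0950e+5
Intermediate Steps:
G(f) = 4 (G(f) = 0 + 4 = 4)
s(X) = (-550 + X)/(-529 + X)
s(G(-13)) - 1*(-409502) = (-550 + 4)/(-529 + 4) - 1*(-409502) = -546/(-525) + 409502 = -1/525*(-546) + 409502 = 26/25 + 409502 = 10237576/25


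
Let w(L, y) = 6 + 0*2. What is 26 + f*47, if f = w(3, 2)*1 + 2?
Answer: 402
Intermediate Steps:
w(L, y) = 6 (w(L, y) = 6 + 0 = 6)
f = 8 (f = 6*1 + 2 = 6 + 2 = 8)
26 + f*47 = 26 + 8*47 = 26 + 376 = 402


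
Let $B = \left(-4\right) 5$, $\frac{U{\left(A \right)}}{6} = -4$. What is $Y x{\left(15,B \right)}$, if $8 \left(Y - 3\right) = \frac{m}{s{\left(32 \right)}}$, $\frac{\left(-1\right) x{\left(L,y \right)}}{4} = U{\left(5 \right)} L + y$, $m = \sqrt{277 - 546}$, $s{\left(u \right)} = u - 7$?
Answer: $4560 + \frac{38 i \sqrt{269}}{5} \approx 4560.0 + 124.65 i$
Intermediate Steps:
$U{\left(A \right)} = -24$ ($U{\left(A \right)} = 6 \left(-4\right) = -24$)
$s{\left(u \right)} = -7 + u$
$m = i \sqrt{269}$ ($m = \sqrt{-269} = i \sqrt{269} \approx 16.401 i$)
$B = -20$
$x{\left(L,y \right)} = - 4 y + 96 L$ ($x{\left(L,y \right)} = - 4 \left(- 24 L + y\right) = - 4 \left(y - 24 L\right) = - 4 y + 96 L$)
$Y = 3 + \frac{i \sqrt{269}}{200}$ ($Y = 3 + \frac{i \sqrt{269} \frac{1}{-7 + 32}}{8} = 3 + \frac{i \sqrt{269} \cdot \frac{1}{25}}{8} = 3 + \frac{\frac{1}{25} i \sqrt{269}}{8} = 3 + \frac{i \sqrt{269}}{200} \approx 3.0 + 0.082006 i$)
$Y x{\left(15,B \right)} = \left(3 + \frac{i \sqrt{269}}{200}\right) \left(\left(-4\right) \left(-20\right) + 96 \cdot 15\right) = \left(3 + \frac{i \sqrt{269}}{200}\right) \left(80 + 1440\right) = \left(3 + \frac{i \sqrt{269}}{200}\right) 1520 = 4560 + \frac{38 i \sqrt{269}}{5}$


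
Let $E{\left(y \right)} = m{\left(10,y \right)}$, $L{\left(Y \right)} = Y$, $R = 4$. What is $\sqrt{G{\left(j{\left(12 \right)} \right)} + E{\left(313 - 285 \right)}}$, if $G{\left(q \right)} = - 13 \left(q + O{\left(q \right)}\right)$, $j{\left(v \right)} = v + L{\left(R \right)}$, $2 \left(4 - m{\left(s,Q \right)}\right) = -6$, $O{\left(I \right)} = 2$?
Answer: $i \sqrt{227} \approx 15.067 i$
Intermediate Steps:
$m{\left(s,Q \right)} = 7$ ($m{\left(s,Q \right)} = 4 - -3 = 4 + 3 = 7$)
$E{\left(y \right)} = 7$
$j{\left(v \right)} = 4 + v$ ($j{\left(v \right)} = v + 4 = 4 + v$)
$G{\left(q \right)} = -26 - 13 q$ ($G{\left(q \right)} = - 13 \left(q + 2\right) = - 13 \left(2 + q\right) = -26 - 13 q$)
$\sqrt{G{\left(j{\left(12 \right)} \right)} + E{\left(313 - 285 \right)}} = \sqrt{\left(-26 - 13 \left(4 + 12\right)\right) + 7} = \sqrt{\left(-26 - 208\right) + 7} = \sqrt{-234 + 7} = \sqrt{-227} = i \sqrt{227}$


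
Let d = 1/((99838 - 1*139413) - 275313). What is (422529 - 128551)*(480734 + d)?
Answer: 22250807914231299/157444 ≈ 1.4133e+11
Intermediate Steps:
d = -1/314888 (d = 1/((99838 - 139413) - 275313) = 1/(-39575 - 275313) = 1/(-314888) = -1/314888 ≈ -3.1757e-6)
(422529 - 128551)*(480734 + d) = (422529 - 128551)*(480734 - 1/314888) = 293978*(151377367791/314888) = 22250807914231299/157444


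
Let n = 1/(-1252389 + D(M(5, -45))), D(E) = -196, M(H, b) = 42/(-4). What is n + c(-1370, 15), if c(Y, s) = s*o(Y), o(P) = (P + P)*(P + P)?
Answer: 141058607189999/1252585 ≈ 1.1261e+8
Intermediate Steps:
M(H, b) = -21/2 (M(H, b) = 42*(-¼) = -21/2)
o(P) = 4*P² (o(P) = (2*P)*(2*P) = 4*P²)
n = -1/1252585 (n = 1/(-1252389 - 196) = 1/(-1252585) = -1/1252585 ≈ -7.9835e-7)
c(Y, s) = 4*s*Y² (c(Y, s) = s*(4*Y²) = 4*s*Y²)
n + c(-1370, 15) = -1/1252585 + 4*15*(-1370)² = -1/1252585 + 4*15*1876900 = -1/1252585 + 112614000 = 141058607189999/1252585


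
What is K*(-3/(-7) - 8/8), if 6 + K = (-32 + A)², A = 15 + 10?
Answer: -172/7 ≈ -24.571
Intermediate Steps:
A = 25
K = 43 (K = -6 + (-32 + 25)² = -6 + (-7)² = -6 + 49 = 43)
K*(-3/(-7) - 8/8) = 43*(-3/(-7) - 8/8) = 43*(-3*(-⅐) - 8*⅛) = 43*(3/7 - 1) = 43*(-4/7) = -172/7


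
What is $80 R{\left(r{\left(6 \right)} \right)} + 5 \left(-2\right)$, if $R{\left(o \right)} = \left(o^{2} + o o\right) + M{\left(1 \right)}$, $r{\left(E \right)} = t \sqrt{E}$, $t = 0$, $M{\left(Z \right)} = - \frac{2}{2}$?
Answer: $-90$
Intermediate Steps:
$M{\left(Z \right)} = -1$ ($M{\left(Z \right)} = \left(-2\right) \frac{1}{2} = -1$)
$r{\left(E \right)} = 0$ ($r{\left(E \right)} = 0 \sqrt{E} = 0$)
$R{\left(o \right)} = -1 + 2 o^{2}$ ($R{\left(o \right)} = \left(o^{2} + o o\right) - 1 = \left(o^{2} + o^{2}\right) - 1 = 2 o^{2} - 1 = -1 + 2 o^{2}$)
$80 R{\left(r{\left(6 \right)} \right)} + 5 \left(-2\right) = 80 \left(-1 + 2 \cdot 0^{2}\right) + 5 \left(-2\right) = 80 \left(-1 + 2 \cdot 0\right) - 10 = 80 \left(-1 + 0\right) - 10 = 80 \left(-1\right) - 10 = -80 - 10 = -90$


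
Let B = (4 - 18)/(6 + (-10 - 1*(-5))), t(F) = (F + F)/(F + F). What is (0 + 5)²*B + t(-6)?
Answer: -349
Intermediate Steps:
t(F) = 1 (t(F) = (2*F)/((2*F)) = (2*F)*(1/(2*F)) = 1)
B = -14 (B = -14/(6 + (-10 + 5)) = -14/(6 - 5) = -14/1 = -14*1 = -14)
(0 + 5)²*B + t(-6) = (0 + 5)²*(-14) + 1 = 5²*(-14) + 1 = 25*(-14) + 1 = -350 + 1 = -349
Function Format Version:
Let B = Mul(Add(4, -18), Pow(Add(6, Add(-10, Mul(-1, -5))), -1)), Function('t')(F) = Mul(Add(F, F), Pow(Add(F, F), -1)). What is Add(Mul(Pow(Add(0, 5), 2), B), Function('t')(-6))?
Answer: -349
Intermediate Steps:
Function('t')(F) = 1 (Function('t')(F) = Mul(Mul(2, F), Pow(Mul(2, F), -1)) = Mul(Mul(2, F), Mul(Rational(1, 2), Pow(F, -1))) = 1)
B = -14 (B = Mul(-14, Pow(Add(6, Add(-10, 5)), -1)) = Mul(-14, Pow(Add(6, -5), -1)) = Mul(-14, Pow(1, -1)) = Mul(-14, 1) = -14)
Add(Mul(Pow(Add(0, 5), 2), B), Function('t')(-6)) = Add(Mul(Pow(Add(0, 5), 2), -14), 1) = Add(Mul(Pow(5, 2), -14), 1) = Add(Mul(25, -14), 1) = Add(-350, 1) = -349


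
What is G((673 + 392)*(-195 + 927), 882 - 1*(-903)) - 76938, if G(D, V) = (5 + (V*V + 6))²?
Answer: 10152099770758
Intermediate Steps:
G(D, V) = (11 + V²)² (G(D, V) = (5 + (V² + 6))² = (5 + (6 + V²))² = (11 + V²)²)
G((673 + 392)*(-195 + 927), 882 - 1*(-903)) - 76938 = (11 + (882 - 1*(-903))²)² - 76938 = (11 + (882 + 903)²)² - 76938 = (11 + 1785²)² - 76938 = (11 + 3186225)² - 76938 = 3186236² - 76938 = 10152099847696 - 76938 = 10152099770758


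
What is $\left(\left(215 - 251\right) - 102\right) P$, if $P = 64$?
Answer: $-8832$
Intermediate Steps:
$\left(\left(215 - 251\right) - 102\right) P = \left(\left(215 - 251\right) - 102\right) 64 = \left(-36 - 102\right) 64 = \left(-138\right) 64 = -8832$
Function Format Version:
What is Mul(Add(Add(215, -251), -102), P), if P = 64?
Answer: -8832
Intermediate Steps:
Mul(Add(Add(215, -251), -102), P) = Mul(Add(Add(215, -251), -102), 64) = Mul(Add(-36, -102), 64) = Mul(-138, 64) = -8832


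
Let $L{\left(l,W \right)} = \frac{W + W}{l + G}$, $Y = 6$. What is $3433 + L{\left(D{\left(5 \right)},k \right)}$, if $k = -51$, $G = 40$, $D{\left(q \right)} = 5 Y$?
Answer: $\frac{120104}{35} \approx 3431.5$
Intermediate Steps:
$D{\left(q \right)} = 30$ ($D{\left(q \right)} = 5 \cdot 6 = 30$)
$L{\left(l,W \right)} = \frac{2 W}{40 + l}$ ($L{\left(l,W \right)} = \frac{W + W}{l + 40} = \frac{2 W}{40 + l}$)
$3433 + L{\left(D{\left(5 \right)},k \right)} = 3433 + 2 \left(-51\right) \frac{1}{40 + 30} = 3433 + 2 \left(-51\right) \frac{1}{70} = 3433 - \frac{51}{35} = \frac{120104}{35}$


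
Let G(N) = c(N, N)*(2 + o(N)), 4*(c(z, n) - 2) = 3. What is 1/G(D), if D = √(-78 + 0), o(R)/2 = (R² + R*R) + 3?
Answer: -1/836 ≈ -0.0011962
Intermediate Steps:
c(z, n) = 11/4 (c(z, n) = 2 + (¼)*3 = 2 + ¾ = 11/4)
o(R) = 6 + 4*R² (o(R) = 2*((R² + R*R) + 3) = 2*((R² + R²) + 3) = 2*(2*R² + 3) = 2*(3 + 2*R²) = 6 + 4*R²)
D = I*√78 (D = √(-78) = I*√78 ≈ 8.8318*I)
G(N) = 22 + 11*N² (G(N) = 11*(2 + (6 + 4*N²))/4 = 11*(8 + 4*N²)/4 = 22 + 11*N²)
1/G(D) = 1/(22 + 11*(I*√78)²) = 1/(22 + 11*(-78)) = 1/(22 - 858) = 1/(-836) = -1/836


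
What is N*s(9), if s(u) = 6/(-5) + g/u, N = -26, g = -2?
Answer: 1664/45 ≈ 36.978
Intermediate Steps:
s(u) = -6/5 - 2/u (s(u) = 6/(-5) - 2/u = 6*(-1/5) - 2/u = -6/5 - 2/u)
N*s(9) = -26*(-6/5 - 2/9) = -26*(-64/45) = 1664/45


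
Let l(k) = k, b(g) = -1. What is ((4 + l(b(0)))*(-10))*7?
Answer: -210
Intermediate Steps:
((4 + l(b(0)))*(-10))*7 = ((4 - 1)*(-10))*7 = (3*(-10))*7 = -30*7 = -210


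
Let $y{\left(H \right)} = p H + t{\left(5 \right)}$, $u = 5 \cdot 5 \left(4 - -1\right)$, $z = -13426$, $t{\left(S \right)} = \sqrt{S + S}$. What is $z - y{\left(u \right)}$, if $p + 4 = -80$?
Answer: $-2926 - \sqrt{10} \approx -2929.2$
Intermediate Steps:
$t{\left(S \right)} = \sqrt{2} \sqrt{S}$ ($t{\left(S \right)} = \sqrt{2 S} = \sqrt{2} \sqrt{S}$)
$p = -84$ ($p = -4 - 80 = -84$)
$u = 125$ ($u = 25 \left(4 + 1\right) = 25 \cdot 5 = 125$)
$y{\left(H \right)} = \sqrt{10} - 84 H$ ($y{\left(H \right)} = - 84 H + \sqrt{2} \sqrt{5} = - 84 H + \sqrt{10} = \sqrt{10} - 84 H$)
$z - y{\left(u \right)} = -13426 - \left(\sqrt{10} - 10500\right) = -13426 - \left(-10500 + \sqrt{10}\right) = -13426 + \left(10500 - \sqrt{10}\right) = -2926 - \sqrt{10}$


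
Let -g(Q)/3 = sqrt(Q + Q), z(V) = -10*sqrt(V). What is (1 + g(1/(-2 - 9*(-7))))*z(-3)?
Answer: I*sqrt(3)*(-10 + 30*sqrt(154)/77) ≈ -8.9462*I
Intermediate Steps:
g(Q) = -3*sqrt(2)*sqrt(Q) (g(Q) = -3*sqrt(Q + Q) = -3*sqrt(2)*sqrt(Q))
(1 + g(1/(-2 - 9*(-7))))*z(-3) = (1 - 3*sqrt(2)*sqrt(1/(-2 - 9*(-7))))*(-10*I*sqrt(3)) = (1 - 3*sqrt(2)*sqrt(-1/7/(-11)))*(-10*I*sqrt(3)) = (1 - 3*sqrt(2)*sqrt(-1/11*(-1/7)))*(-10*I*sqrt(3)) = (1 - 3*sqrt(2)*sqrt(1/77))*(-10*I*sqrt(3)) = (1 - 3*sqrt(2)*sqrt(77)/77)*(-10*I*sqrt(3)) = (1 - 3*sqrt(154)/77)*(-10*I*sqrt(3)) = -10*I*sqrt(3)*(1 - 3*sqrt(154)/77)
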